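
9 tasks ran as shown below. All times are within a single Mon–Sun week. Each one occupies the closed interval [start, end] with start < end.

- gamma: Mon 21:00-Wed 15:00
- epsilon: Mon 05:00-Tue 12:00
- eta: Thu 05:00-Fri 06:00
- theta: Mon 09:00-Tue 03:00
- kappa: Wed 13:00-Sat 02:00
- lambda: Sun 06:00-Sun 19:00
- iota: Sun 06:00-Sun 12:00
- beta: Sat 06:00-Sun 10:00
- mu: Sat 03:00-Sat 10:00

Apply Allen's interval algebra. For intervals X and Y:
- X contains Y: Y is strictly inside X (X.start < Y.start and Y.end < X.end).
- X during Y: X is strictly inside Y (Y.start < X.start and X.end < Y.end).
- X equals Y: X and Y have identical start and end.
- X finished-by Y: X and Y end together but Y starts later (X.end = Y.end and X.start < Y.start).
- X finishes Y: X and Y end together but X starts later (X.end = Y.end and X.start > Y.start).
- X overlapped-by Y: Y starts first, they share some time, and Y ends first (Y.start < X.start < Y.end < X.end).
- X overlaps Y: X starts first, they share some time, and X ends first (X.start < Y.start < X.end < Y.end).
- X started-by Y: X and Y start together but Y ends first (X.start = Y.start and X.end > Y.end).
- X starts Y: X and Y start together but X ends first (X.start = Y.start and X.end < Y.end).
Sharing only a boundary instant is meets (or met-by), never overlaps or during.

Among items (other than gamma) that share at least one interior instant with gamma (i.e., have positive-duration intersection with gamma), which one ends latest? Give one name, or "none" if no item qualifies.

Target gamma = [Mon 21:00, Wed 15:00].
beta [Sat 06:00, Sun 10:00] → after → excluded.
epsilon [Mon 05:00, Tue 12:00] → overlaps → candidate.
eta [Thu 05:00, Fri 06:00] → after → excluded.
iota [Sun 06:00, Sun 12:00] → after → excluded.
kappa [Wed 13:00, Sat 02:00] → overlapped-by → candidate.
lambda [Sun 06:00, Sun 19:00] → after → excluded.
mu [Sat 03:00, Sat 10:00] → after → excluded.
theta [Mon 09:00, Tue 03:00] → overlaps → candidate.
Among candidates, latest end is Sat 02:00 → kappa.

kappa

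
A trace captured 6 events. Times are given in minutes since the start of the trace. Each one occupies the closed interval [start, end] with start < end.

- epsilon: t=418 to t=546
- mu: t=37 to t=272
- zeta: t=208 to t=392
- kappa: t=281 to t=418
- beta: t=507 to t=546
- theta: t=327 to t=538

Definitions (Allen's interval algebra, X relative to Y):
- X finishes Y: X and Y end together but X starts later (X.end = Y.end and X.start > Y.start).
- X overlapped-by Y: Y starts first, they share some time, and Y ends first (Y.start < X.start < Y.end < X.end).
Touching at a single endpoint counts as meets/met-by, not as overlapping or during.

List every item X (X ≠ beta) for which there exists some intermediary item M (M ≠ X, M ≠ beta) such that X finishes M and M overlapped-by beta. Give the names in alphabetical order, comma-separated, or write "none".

Target beta = [t=507, t=546].
Intermediaries M with M overlapped-by beta: none.
Union: none.

none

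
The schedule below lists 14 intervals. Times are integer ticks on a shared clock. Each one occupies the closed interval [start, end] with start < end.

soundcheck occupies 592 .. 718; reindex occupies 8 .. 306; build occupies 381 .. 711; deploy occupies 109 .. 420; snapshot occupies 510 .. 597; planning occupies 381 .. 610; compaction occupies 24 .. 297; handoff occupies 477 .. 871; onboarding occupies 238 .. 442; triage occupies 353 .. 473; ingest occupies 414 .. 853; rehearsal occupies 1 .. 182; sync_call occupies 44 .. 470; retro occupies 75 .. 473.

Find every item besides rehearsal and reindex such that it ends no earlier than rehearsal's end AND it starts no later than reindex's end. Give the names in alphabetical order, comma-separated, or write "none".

Conditions: its end is no earlier than rehearsal's end (X.end >= 182) AND its start is no later than reindex's end (X.start <= 306).
build: end 711 >= 182? ✓; start 381 <= 306? ✗ → no.
compaction: end 297 >= 182? ✓; start 24 <= 306? ✓ → yes.
deploy: end 420 >= 182? ✓; start 109 <= 306? ✓ → yes.
handoff: end 871 >= 182? ✓; start 477 <= 306? ✗ → no.
ingest: end 853 >= 182? ✓; start 414 <= 306? ✗ → no.
onboarding: end 442 >= 182? ✓; start 238 <= 306? ✓ → yes.
planning: end 610 >= 182? ✓; start 381 <= 306? ✗ → no.
retro: end 473 >= 182? ✓; start 75 <= 306? ✓ → yes.
snapshot: end 597 >= 182? ✓; start 510 <= 306? ✗ → no.
soundcheck: end 718 >= 182? ✓; start 592 <= 306? ✗ → no.
sync_call: end 470 >= 182? ✓; start 44 <= 306? ✓ → yes.
triage: end 473 >= 182? ✓; start 353 <= 306? ✗ → no.
Result: compaction, deploy, onboarding, retro, sync_call.

compaction, deploy, onboarding, retro, sync_call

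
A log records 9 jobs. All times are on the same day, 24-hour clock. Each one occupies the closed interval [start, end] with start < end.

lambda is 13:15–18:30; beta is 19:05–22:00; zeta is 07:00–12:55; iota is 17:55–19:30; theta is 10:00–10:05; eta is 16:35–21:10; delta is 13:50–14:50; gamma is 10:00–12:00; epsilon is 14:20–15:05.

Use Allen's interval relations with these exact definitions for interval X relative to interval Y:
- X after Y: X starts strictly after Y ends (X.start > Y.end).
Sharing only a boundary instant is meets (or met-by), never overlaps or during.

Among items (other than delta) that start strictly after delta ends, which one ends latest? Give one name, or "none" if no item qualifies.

beta

Target delta = [13:50, 14:50].
beta [19:05, 22:00] → after → candidate.
epsilon [14:20, 15:05] → overlapped-by → excluded.
eta [16:35, 21:10] → after → candidate.
gamma [10:00, 12:00] → before → excluded.
iota [17:55, 19:30] → after → candidate.
lambda [13:15, 18:30] → contains → excluded.
theta [10:00, 10:05] → before → excluded.
zeta [07:00, 12:55] → before → excluded.
Among candidates, latest end is 22:00 → beta.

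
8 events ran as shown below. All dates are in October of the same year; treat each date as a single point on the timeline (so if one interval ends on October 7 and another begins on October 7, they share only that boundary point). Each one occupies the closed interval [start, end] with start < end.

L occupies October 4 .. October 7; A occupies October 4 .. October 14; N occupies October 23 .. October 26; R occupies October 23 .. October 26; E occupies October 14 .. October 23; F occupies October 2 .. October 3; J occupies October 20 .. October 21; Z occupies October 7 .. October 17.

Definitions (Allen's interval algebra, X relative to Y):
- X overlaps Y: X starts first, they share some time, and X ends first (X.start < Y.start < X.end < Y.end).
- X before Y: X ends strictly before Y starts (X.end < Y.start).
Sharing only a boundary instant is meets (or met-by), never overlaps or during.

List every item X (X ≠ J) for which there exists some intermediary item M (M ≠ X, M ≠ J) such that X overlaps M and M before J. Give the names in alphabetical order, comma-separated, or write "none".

Target J = [October 20, October 21].
Intermediaries M with M before J: A, F, L, Z.
Via A — items with X overlaps A: none.
Via F — items with X overlaps F: none.
Via L — items with X overlaps L: none.
Via Z — items with X overlaps Z: A.
Union: A.

A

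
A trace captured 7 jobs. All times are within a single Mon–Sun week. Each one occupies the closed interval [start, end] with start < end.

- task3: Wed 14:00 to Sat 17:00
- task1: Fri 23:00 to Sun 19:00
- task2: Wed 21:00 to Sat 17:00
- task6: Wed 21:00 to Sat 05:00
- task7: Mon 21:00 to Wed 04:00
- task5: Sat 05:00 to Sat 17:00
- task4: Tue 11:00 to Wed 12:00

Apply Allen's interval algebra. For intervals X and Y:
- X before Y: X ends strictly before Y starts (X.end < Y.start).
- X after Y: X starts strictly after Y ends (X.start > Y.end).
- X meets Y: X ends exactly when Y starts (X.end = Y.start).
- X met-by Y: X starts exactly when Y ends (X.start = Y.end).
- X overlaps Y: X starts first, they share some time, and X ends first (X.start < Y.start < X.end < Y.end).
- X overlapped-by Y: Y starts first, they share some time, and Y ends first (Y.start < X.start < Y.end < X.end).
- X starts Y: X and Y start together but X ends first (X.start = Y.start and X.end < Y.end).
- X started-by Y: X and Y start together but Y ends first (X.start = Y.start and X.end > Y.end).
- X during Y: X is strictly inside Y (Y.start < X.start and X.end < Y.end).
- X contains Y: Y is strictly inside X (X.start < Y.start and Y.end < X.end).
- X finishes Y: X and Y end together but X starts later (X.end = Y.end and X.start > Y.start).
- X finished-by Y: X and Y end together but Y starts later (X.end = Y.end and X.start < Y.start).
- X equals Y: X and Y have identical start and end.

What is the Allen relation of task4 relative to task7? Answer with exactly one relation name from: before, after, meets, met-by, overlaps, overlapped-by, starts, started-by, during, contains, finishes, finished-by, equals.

task4 = [Tue 11:00, Wed 12:00]; task7 = [Mon 21:00, Wed 04:00].
Compare endpoints: task4.start > task7.start, task4.start < task7.end, task4.end > task7.start, task4.end > task7.end.
That pattern is 'overlapped-by'.

overlapped-by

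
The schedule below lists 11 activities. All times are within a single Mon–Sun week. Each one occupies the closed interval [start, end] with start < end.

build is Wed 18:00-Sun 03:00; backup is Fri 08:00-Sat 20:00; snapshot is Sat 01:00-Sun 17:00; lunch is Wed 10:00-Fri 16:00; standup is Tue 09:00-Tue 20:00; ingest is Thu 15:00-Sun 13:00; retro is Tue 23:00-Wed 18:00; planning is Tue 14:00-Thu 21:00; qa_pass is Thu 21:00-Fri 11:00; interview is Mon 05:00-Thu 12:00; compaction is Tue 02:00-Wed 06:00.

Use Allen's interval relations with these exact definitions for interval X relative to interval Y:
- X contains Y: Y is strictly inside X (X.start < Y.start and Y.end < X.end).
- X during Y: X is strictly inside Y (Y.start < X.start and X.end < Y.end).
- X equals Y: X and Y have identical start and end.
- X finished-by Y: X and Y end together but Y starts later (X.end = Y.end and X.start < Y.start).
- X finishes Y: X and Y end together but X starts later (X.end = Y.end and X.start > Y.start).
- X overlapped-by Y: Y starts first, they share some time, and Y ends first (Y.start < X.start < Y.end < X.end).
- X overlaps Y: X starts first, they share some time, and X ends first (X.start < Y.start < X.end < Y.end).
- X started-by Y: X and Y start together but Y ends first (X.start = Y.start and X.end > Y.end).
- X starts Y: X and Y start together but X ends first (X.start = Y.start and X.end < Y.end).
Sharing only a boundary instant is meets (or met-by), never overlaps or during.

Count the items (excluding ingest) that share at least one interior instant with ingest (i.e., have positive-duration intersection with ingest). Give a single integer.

Target ingest = [Thu 15:00, Sun 13:00].
backup [Fri 08:00, Sat 20:00] → during → counts.
build [Wed 18:00, Sun 03:00] → overlaps → counts.
compaction [Tue 02:00, Wed 06:00] → before → no.
interview [Mon 05:00, Thu 12:00] → before → no.
lunch [Wed 10:00, Fri 16:00] → overlaps → counts.
planning [Tue 14:00, Thu 21:00] → overlaps → counts.
qa_pass [Thu 21:00, Fri 11:00] → during → counts.
retro [Tue 23:00, Wed 18:00] → before → no.
snapshot [Sat 01:00, Sun 17:00] → overlapped-by → counts.
standup [Tue 09:00, Tue 20:00] → before → no.
Total: 6.

6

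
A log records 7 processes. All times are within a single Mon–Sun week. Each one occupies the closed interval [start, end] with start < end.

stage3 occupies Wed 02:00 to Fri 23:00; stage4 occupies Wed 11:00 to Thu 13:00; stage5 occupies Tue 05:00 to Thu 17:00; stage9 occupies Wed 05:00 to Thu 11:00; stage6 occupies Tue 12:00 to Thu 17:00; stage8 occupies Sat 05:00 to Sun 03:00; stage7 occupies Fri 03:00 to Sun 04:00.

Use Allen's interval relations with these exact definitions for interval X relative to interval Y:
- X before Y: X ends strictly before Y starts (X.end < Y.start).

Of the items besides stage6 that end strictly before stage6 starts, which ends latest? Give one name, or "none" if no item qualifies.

none

Target stage6 = [Tue 12:00, Thu 17:00].
stage3 [Wed 02:00, Fri 23:00] → overlapped-by → excluded.
stage4 [Wed 11:00, Thu 13:00] → during → excluded.
stage5 [Tue 05:00, Thu 17:00] → finished-by → excluded.
stage7 [Fri 03:00, Sun 04:00] → after → excluded.
stage8 [Sat 05:00, Sun 03:00] → after → excluded.
stage9 [Wed 05:00, Thu 11:00] → during → excluded.
No candidates → none.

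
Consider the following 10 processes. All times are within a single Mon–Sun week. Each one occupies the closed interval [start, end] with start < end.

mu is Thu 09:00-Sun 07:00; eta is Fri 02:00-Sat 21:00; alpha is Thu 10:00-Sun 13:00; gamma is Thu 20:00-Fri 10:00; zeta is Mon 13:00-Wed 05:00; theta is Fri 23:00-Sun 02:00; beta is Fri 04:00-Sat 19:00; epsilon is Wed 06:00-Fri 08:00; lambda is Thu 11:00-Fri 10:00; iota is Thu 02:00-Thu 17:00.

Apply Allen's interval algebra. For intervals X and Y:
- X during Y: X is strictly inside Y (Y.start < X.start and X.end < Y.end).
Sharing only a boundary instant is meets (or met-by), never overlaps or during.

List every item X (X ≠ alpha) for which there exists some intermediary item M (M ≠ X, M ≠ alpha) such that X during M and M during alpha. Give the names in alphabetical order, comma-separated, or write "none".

beta

Target alpha = [Thu 10:00, Sun 13:00].
Intermediaries M with M during alpha: beta, eta, gamma, lambda, theta.
Via beta — items with X during beta: none.
Via eta — items with X during eta: beta.
Via gamma — items with X during gamma: none.
Via lambda — items with X during lambda: none.
Via theta — items with X during theta: none.
Union: beta.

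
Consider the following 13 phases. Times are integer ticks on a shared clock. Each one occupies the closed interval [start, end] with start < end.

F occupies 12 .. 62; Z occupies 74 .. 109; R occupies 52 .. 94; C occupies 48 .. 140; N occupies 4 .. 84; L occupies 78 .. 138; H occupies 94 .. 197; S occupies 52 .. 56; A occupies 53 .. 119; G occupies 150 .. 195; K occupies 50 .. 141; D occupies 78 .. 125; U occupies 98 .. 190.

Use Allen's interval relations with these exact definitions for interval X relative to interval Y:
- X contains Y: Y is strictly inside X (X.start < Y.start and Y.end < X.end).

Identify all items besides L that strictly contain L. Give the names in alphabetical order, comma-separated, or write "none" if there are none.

C, K

Target L = [78, 138].
A [53, 119] → overlaps → no.
C [48, 140] → contains → yes.
D [78, 125] → starts → no.
F [12, 62] → before → no.
G [150, 195] → after → no.
H [94, 197] → overlapped-by → no.
K [50, 141] → contains → yes.
N [4, 84] → overlaps → no.
R [52, 94] → overlaps → no.
S [52, 56] → before → no.
U [98, 190] → overlapped-by → no.
Z [74, 109] → overlaps → no.
Result: C, K.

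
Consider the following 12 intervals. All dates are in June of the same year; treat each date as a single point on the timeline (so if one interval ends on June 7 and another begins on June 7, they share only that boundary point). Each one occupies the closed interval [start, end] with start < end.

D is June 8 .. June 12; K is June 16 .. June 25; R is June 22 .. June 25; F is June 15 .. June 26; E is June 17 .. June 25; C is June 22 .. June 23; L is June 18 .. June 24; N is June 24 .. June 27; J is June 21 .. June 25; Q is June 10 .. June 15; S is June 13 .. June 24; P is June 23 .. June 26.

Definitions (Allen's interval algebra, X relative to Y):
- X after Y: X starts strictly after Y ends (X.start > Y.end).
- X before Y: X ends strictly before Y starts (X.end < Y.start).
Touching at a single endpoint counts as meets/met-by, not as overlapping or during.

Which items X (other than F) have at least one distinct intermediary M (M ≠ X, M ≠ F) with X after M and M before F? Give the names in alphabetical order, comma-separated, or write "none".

C, E, J, K, L, N, P, R, S

Target F = [June 15, June 26].
Intermediaries M with M before F: D.
Via D — items with X after D: C, E, J, K, L, N, P, R, S.
Union: C, E, J, K, L, N, P, R, S.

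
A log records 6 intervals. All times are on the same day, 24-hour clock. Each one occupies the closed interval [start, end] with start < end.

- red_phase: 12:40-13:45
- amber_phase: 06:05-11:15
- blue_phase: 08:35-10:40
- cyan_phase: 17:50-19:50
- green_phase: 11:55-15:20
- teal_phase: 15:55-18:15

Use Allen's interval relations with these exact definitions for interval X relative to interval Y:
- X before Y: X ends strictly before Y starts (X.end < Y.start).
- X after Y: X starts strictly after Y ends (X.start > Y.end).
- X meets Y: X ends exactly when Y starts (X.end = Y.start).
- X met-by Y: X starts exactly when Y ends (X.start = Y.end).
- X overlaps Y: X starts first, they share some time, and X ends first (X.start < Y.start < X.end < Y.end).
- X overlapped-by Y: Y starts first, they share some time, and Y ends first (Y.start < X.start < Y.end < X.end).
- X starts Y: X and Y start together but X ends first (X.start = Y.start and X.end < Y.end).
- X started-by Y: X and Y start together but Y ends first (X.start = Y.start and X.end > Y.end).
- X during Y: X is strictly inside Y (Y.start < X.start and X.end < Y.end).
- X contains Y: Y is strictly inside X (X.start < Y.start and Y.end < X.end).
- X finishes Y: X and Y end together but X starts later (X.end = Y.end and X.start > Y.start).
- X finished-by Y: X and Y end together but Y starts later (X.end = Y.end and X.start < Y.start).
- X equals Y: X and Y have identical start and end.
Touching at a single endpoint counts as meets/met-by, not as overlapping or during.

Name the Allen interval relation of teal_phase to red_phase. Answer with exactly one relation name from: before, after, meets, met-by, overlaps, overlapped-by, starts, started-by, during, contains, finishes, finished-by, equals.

after

teal_phase = [15:55, 18:15]; red_phase = [12:40, 13:45].
Compare endpoints: teal_phase.start > red_phase.start, teal_phase.start > red_phase.end, teal_phase.end > red_phase.start, teal_phase.end > red_phase.end.
That pattern is 'after'.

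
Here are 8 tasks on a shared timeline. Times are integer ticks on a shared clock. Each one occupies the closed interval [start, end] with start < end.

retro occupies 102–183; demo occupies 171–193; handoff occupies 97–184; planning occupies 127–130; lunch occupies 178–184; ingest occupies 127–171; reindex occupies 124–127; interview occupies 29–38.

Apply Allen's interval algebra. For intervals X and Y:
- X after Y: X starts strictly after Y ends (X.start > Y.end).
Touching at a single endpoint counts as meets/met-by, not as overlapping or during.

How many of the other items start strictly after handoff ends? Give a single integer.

0

Target handoff = [97, 184].
demo [171, 193] → overlapped-by → no.
ingest [127, 171] → during → no.
interview [29, 38] → before → no.
lunch [178, 184] → finishes → no.
planning [127, 130] → during → no.
reindex [124, 127] → during → no.
retro [102, 183] → during → no.
Total: 0.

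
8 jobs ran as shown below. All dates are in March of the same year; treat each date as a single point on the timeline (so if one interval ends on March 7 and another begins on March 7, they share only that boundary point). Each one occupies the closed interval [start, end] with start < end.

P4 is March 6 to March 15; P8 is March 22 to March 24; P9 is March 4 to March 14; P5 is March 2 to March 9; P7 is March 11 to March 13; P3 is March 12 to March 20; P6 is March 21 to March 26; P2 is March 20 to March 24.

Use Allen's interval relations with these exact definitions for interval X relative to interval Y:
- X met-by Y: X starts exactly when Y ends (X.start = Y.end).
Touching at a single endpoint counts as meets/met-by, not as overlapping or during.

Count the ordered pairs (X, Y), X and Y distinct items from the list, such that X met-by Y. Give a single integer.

Checking all 56 ordered pairs for relation 'met-by'; matching pairs in alphabetical order:
(P2, P3): P2 met-by P3 ✓
Count: 1.

1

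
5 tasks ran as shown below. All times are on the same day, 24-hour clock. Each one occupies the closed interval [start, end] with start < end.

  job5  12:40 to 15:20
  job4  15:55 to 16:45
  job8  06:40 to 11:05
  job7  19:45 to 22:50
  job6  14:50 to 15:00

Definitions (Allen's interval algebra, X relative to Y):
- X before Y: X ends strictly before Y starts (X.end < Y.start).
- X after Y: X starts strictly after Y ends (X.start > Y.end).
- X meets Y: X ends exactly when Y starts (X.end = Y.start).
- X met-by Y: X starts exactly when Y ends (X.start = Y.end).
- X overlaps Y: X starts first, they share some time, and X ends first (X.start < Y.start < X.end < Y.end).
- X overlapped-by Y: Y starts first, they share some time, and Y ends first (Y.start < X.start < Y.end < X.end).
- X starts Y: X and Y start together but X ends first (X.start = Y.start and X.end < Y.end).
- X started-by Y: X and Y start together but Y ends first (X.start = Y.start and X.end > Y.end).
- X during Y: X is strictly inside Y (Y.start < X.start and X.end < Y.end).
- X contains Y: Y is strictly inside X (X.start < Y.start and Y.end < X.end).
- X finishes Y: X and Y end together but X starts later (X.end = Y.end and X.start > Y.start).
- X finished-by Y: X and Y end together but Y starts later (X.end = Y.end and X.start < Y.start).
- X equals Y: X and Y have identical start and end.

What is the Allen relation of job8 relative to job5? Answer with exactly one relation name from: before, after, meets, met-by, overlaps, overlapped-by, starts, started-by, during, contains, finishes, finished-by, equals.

before

job8 = [06:40, 11:05]; job5 = [12:40, 15:20].
Compare endpoints: job8.start < job5.start, job8.start < job5.end, job8.end < job5.start, job8.end < job5.end.
That pattern is 'before'.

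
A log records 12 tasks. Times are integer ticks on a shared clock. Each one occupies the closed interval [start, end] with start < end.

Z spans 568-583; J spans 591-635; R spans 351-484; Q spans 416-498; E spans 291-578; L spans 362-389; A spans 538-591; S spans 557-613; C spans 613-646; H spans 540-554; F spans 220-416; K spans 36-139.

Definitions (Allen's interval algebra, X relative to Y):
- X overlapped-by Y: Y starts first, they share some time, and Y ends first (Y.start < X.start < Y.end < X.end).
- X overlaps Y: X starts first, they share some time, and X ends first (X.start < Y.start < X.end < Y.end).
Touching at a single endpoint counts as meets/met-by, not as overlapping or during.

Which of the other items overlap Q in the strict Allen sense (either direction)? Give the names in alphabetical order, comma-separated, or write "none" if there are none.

Target Q = [416, 498].
A [538, 591] → after → no.
C [613, 646] → after → no.
E [291, 578] → contains → no.
F [220, 416] → meets → no.
H [540, 554] → after → no.
J [591, 635] → after → no.
K [36, 139] → before → no.
L [362, 389] → before → no.
R [351, 484] → overlaps → yes.
S [557, 613] → after → no.
Z [568, 583] → after → no.
Result: R.

R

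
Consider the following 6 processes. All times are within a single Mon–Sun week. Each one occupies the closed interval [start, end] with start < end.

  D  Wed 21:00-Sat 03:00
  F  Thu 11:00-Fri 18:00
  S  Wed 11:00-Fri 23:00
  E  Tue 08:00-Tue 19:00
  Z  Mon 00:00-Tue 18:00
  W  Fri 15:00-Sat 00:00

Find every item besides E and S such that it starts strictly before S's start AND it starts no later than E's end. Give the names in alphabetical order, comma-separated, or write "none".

Z

Conditions: its start is strictly before S's start (X.start < Wed 11:00) AND its start is no later than E's end (X.start <= Tue 19:00).
D: start Wed 21:00 < Wed 11:00? ✗; start Wed 21:00 <= Tue 19:00? ✗ → no.
F: start Thu 11:00 < Wed 11:00? ✗; start Thu 11:00 <= Tue 19:00? ✗ → no.
W: start Fri 15:00 < Wed 11:00? ✗; start Fri 15:00 <= Tue 19:00? ✗ → no.
Z: start Mon 00:00 < Wed 11:00? ✓; start Mon 00:00 <= Tue 19:00? ✓ → yes.
Result: Z.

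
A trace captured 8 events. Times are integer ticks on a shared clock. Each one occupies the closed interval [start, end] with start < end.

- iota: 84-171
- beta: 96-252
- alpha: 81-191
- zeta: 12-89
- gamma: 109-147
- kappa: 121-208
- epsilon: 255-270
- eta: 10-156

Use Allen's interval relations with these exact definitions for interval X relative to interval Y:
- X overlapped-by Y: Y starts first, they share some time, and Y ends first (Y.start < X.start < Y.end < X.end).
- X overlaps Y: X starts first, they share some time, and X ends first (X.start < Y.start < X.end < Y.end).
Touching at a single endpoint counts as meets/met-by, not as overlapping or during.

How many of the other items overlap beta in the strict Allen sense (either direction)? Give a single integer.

3

Target beta = [96, 252].
alpha [81, 191] → overlaps → counts.
epsilon [255, 270] → after → no.
eta [10, 156] → overlaps → counts.
gamma [109, 147] → during → no.
iota [84, 171] → overlaps → counts.
kappa [121, 208] → during → no.
zeta [12, 89] → before → no.
Total: 3.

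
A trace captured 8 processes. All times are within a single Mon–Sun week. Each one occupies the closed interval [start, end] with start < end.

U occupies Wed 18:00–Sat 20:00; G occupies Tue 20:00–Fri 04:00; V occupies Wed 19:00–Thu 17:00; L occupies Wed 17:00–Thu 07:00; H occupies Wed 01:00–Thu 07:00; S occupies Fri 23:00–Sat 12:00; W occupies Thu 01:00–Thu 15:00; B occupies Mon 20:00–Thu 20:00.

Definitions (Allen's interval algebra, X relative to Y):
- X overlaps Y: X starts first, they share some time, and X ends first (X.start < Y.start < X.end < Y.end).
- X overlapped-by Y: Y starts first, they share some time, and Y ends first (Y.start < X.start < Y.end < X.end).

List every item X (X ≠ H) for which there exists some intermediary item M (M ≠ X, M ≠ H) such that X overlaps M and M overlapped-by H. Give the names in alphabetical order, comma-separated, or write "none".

Target H = [Wed 01:00, Thu 07:00].
Intermediaries M with M overlapped-by H: U, V, W.
Via U — items with X overlaps U: B, G, L.
Via V — items with X overlaps V: L.
Via W — items with X overlaps W: L.
Union: B, G, L.

B, G, L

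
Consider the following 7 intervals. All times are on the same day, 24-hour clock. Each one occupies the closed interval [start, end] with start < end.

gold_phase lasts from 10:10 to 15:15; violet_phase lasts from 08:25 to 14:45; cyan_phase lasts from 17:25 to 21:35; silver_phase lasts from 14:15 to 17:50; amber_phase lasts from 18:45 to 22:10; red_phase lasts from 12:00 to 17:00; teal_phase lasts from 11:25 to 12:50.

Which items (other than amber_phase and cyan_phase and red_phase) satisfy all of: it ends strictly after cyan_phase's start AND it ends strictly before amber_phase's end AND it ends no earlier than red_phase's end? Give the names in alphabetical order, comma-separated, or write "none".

silver_phase

Conditions: its end is strictly after cyan_phase's start (X.end > 17:25) AND its end is strictly before amber_phase's end (X.end < 22:10) AND its end is no earlier than red_phase's end (X.end >= 17:00).
gold_phase: end 15:15 > 17:25? ✗; end 15:15 < 22:10? ✓; end 15:15 >= 17:00? ✗ → no.
silver_phase: end 17:50 > 17:25? ✓; end 17:50 < 22:10? ✓; end 17:50 >= 17:00? ✓ → yes.
teal_phase: end 12:50 > 17:25? ✗; end 12:50 < 22:10? ✓; end 12:50 >= 17:00? ✗ → no.
violet_phase: end 14:45 > 17:25? ✗; end 14:45 < 22:10? ✓; end 14:45 >= 17:00? ✗ → no.
Result: silver_phase.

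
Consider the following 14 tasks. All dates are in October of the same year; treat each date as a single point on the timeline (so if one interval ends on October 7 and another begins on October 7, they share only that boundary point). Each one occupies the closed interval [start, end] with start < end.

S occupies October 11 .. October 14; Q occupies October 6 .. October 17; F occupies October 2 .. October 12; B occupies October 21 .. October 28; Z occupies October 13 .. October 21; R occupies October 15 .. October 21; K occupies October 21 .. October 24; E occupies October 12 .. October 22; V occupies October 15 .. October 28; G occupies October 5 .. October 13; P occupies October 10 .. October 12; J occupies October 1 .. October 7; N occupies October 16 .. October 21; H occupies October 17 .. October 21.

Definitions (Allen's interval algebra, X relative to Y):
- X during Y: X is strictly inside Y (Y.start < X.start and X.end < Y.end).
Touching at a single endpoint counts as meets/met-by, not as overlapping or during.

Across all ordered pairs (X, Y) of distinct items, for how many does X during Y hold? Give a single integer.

10

Checking all 182 ordered pairs for relation 'during'; matching pairs in alphabetical order:
(H, E): H during E ✓
(H, V): H during V ✓
(K, V): K during V ✓
(N, E): N during E ✓
(N, V): N during V ✓
(P, G): P during G ✓
(P, Q): P during Q ✓
(R, E): R during E ✓
(S, Q): S during Q ✓
(Z, E): Z during E ✓
Count: 10.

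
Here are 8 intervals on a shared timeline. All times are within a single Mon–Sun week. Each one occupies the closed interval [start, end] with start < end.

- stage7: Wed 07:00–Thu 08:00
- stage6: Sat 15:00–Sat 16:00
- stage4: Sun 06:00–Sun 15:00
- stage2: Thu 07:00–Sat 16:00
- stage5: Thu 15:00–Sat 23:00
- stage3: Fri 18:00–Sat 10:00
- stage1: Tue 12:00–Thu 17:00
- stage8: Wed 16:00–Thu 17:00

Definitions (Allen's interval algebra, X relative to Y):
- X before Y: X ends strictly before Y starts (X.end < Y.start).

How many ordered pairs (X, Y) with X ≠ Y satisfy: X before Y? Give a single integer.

15

Checking all 56 ordered pairs for relation 'before'; matching pairs in alphabetical order:
(stage1, stage3): stage1 before stage3 ✓
(stage1, stage4): stage1 before stage4 ✓
(stage1, stage6): stage1 before stage6 ✓
(stage2, stage4): stage2 before stage4 ✓
(stage3, stage4): stage3 before stage4 ✓
(stage3, stage6): stage3 before stage6 ✓
(stage5, stage4): stage5 before stage4 ✓
(stage6, stage4): stage6 before stage4 ✓
(stage7, stage3): stage7 before stage3 ✓
(stage7, stage4): stage7 before stage4 ✓
(stage7, stage5): stage7 before stage5 ✓
(stage7, stage6): stage7 before stage6 ✓
(stage8, stage3): stage8 before stage3 ✓
(stage8, stage4): stage8 before stage4 ✓
(stage8, stage6): stage8 before stage6 ✓
Count: 15.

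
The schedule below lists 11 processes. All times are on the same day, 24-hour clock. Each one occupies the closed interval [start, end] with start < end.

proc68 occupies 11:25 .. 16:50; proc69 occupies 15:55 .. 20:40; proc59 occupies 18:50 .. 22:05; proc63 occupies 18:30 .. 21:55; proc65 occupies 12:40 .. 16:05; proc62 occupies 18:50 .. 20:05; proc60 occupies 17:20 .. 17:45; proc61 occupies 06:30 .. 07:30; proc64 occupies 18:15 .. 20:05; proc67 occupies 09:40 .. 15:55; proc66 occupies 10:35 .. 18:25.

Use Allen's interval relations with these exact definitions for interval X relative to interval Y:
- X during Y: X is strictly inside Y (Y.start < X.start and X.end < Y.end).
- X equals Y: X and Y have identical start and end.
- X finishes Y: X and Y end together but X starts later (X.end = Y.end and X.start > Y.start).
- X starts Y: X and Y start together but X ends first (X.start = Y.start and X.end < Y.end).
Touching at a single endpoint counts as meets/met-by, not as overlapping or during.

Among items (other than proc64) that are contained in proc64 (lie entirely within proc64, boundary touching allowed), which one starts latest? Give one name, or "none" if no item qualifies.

proc62

Target proc64 = [18:15, 20:05].
proc59 [18:50, 22:05] → overlapped-by → excluded.
proc60 [17:20, 17:45] → before → excluded.
proc61 [06:30, 07:30] → before → excluded.
proc62 [18:50, 20:05] → finishes → candidate.
proc63 [18:30, 21:55] → overlapped-by → excluded.
proc65 [12:40, 16:05] → before → excluded.
proc66 [10:35, 18:25] → overlaps → excluded.
proc67 [09:40, 15:55] → before → excluded.
proc68 [11:25, 16:50] → before → excluded.
proc69 [15:55, 20:40] → contains → excluded.
Among candidates, latest start is 18:50 → proc62.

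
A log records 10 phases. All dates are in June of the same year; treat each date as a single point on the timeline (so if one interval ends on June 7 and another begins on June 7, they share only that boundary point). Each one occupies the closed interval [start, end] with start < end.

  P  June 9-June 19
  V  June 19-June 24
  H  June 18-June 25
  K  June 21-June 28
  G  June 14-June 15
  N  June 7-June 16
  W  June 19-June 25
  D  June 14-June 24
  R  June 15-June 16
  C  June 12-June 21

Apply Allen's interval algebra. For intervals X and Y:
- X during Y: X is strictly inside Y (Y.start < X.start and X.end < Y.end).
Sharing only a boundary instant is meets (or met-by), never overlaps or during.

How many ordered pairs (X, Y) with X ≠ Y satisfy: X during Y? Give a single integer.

Checking all 90 ordered pairs for relation 'during'; matching pairs in alphabetical order:
(G, C): G during C ✓
(G, N): G during N ✓
(G, P): G during P ✓
(R, C): R during C ✓
(R, D): R during D ✓
(R, P): R during P ✓
(V, H): V during H ✓
Count: 7.

7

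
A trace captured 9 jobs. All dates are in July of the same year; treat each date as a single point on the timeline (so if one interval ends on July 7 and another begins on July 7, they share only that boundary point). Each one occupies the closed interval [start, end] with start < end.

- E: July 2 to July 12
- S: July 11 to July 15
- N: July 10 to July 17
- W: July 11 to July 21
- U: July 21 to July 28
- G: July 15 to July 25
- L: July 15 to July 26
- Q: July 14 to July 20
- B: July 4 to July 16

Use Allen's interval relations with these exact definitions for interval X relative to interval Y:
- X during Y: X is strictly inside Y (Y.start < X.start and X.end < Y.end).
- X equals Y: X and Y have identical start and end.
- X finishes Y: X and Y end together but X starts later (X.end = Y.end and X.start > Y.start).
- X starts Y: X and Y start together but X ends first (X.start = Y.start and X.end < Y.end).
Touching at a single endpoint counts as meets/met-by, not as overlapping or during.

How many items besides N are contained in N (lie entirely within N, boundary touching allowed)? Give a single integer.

1

Target N = [July 10, July 17].
B [July 4, July 16] → overlaps → no.
E [July 2, July 12] → overlaps → no.
G [July 15, July 25] → overlapped-by → no.
L [July 15, July 26] → overlapped-by → no.
Q [July 14, July 20] → overlapped-by → no.
S [July 11, July 15] → during → counts.
U [July 21, July 28] → after → no.
W [July 11, July 21] → overlapped-by → no.
Total: 1.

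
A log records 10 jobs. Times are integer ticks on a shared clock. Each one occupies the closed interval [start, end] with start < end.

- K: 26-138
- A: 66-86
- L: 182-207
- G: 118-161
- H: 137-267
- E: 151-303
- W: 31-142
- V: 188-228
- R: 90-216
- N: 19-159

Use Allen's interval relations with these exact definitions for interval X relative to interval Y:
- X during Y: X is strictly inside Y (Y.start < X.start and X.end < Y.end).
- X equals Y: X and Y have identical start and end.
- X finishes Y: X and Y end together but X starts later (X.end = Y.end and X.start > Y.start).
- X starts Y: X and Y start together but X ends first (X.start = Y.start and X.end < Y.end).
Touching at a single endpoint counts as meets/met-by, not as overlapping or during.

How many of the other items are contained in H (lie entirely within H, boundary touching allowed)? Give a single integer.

Target H = [137, 267].
A [66, 86] → before → no.
E [151, 303] → overlapped-by → no.
G [118, 161] → overlaps → no.
K [26, 138] → overlaps → no.
L [182, 207] → during → counts.
N [19, 159] → overlaps → no.
R [90, 216] → overlaps → no.
V [188, 228] → during → counts.
W [31, 142] → overlaps → no.
Total: 2.

2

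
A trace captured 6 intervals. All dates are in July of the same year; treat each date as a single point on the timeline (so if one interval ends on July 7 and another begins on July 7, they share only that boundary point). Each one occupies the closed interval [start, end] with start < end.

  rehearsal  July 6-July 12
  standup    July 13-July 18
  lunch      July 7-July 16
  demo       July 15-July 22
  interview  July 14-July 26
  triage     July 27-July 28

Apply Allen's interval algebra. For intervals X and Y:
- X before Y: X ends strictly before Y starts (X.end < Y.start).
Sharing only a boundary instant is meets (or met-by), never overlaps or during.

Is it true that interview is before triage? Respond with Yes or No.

Yes

interview = [July 14, July 26], triage = [July 27, July 28].
Actual relation of interview to triage: before.
Asked whether 'before' holds → Yes.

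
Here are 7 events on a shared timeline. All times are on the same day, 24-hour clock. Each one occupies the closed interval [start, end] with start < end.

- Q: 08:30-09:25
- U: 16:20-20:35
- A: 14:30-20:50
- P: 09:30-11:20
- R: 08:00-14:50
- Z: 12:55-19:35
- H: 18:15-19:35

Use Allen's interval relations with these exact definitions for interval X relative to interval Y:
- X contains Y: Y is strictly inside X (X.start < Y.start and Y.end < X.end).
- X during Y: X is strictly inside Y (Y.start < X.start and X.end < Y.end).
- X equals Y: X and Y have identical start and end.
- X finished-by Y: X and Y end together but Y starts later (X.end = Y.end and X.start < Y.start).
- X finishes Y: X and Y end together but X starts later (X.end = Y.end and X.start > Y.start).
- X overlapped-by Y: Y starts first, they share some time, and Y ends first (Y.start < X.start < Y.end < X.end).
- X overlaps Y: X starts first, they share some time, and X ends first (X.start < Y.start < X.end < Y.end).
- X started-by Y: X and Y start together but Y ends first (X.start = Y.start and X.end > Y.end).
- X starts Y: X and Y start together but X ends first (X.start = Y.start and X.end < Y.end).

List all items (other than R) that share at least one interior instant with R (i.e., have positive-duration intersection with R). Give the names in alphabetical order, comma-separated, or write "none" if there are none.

Target R = [08:00, 14:50].
A [14:30, 20:50] → overlapped-by → yes.
H [18:15, 19:35] → after → no.
P [09:30, 11:20] → during → yes.
Q [08:30, 09:25] → during → yes.
U [16:20, 20:35] → after → no.
Z [12:55, 19:35] → overlapped-by → yes.
Result: A, P, Q, Z.

A, P, Q, Z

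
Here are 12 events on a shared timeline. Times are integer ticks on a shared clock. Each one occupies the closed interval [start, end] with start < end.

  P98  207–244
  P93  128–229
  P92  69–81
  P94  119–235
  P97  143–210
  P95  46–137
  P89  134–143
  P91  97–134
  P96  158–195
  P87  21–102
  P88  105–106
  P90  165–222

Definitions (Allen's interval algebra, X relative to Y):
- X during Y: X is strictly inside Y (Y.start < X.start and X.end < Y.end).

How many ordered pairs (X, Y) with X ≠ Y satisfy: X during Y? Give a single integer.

15

Checking all 132 ordered pairs for relation 'during'; matching pairs in alphabetical order:
(P88, P91): P88 during P91 ✓
(P88, P95): P88 during P95 ✓
(P89, P93): P89 during P93 ✓
(P89, P94): P89 during P94 ✓
(P90, P93): P90 during P93 ✓
(P90, P94): P90 during P94 ✓
(P91, P95): P91 during P95 ✓
(P92, P87): P92 during P87 ✓
(P92, P95): P92 during P95 ✓
(P93, P94): P93 during P94 ✓
(P96, P93): P96 during P93 ✓
(P96, P94): P96 during P94 ✓
(P96, P97): P96 during P97 ✓
(P97, P93): P97 during P93 ✓
(P97, P94): P97 during P94 ✓
Count: 15.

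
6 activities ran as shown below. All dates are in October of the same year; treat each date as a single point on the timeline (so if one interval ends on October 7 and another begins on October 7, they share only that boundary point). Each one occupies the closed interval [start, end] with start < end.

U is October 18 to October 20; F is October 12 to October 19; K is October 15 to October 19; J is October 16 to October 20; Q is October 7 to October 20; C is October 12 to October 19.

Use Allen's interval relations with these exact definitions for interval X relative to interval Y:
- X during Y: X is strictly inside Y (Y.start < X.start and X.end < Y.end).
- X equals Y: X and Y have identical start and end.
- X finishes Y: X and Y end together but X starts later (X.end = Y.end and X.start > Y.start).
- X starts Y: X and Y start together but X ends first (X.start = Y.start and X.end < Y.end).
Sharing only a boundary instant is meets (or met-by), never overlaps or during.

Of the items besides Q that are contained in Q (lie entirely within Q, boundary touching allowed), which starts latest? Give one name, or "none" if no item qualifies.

Target Q = [October 7, October 20].
C [October 12, October 19] → during → candidate.
F [October 12, October 19] → during → candidate.
J [October 16, October 20] → finishes → candidate.
K [October 15, October 19] → during → candidate.
U [October 18, October 20] → finishes → candidate.
Among candidates, latest start is October 18 → U.

U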